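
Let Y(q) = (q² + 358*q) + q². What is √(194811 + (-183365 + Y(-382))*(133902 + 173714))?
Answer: I*√8697032357 ≈ 93258.0*I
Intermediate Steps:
Y(q) = 2*q² + 358*q
√(194811 + (-183365 + Y(-382))*(133902 + 173714)) = √(194811 + (-183365 + 2*(-382)*(179 - 382))*(133902 + 173714)) = √(194811 + (-183365 + 2*(-382)*(-203))*307616) = √(194811 + (-183365 + 155092)*307616) = √(194811 - 28273*307616) = √(194811 - 8697227168) = √(-8697032357) = I*√8697032357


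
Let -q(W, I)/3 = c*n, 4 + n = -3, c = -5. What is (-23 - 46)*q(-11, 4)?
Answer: 7245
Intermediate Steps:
n = -7 (n = -4 - 3 = -7)
q(W, I) = -105 (q(W, I) = -(-15)*(-7) = -3*35 = -105)
(-23 - 46)*q(-11, 4) = (-23 - 46)*(-105) = -69*(-105) = 7245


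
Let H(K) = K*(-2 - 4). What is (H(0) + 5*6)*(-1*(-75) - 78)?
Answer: -90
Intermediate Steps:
H(K) = -6*K (H(K) = K*(-6) = -6*K)
(H(0) + 5*6)*(-1*(-75) - 78) = (-6*0 + 5*6)*(-1*(-75) - 78) = (0 + 30)*(75 - 78) = 30*(-3) = -90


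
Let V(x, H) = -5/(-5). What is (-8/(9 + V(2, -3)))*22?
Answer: -88/5 ≈ -17.600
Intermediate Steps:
V(x, H) = 1 (V(x, H) = -5*(-1/5) = 1)
(-8/(9 + V(2, -3)))*22 = (-8/(9 + 1))*22 = (-8/10)*22 = ((1/10)*(-8))*22 = -4/5*22 = -88/5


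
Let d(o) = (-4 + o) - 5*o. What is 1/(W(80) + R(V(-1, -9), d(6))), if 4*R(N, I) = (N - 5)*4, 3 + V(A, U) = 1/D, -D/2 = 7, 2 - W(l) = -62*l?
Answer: 14/69355 ≈ 0.00020186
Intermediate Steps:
W(l) = 2 + 62*l (W(l) = 2 - (-62)*l = 2 + 62*l)
D = -14 (D = -2*7 = -14)
V(A, U) = -43/14 (V(A, U) = -3 + 1/(-14) = -3 - 1/14 = -43/14)
d(o) = -4 - 4*o
R(N, I) = -5 + N (R(N, I) = ((N - 5)*4)/4 = ((-5 + N)*4)/4 = (-20 + 4*N)/4 = -5 + N)
1/(W(80) + R(V(-1, -9), d(6))) = 1/((2 + 62*80) + (-5 - 43/14)) = 1/((2 + 4960) - 113/14) = 1/(4962 - 113/14) = 1/(69355/14) = 14/69355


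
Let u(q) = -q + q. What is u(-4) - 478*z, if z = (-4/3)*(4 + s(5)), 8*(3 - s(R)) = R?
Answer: 4063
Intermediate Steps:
s(R) = 3 - R/8
u(q) = 0
z = -17/2 (z = (-4/3)*(4 + (3 - ⅛*5)) = (-4*⅓)*(4 + (3 - 5/8)) = -4*(4 + 19/8)/3 = -4/3*51/8 = -17/2 ≈ -8.5000)
u(-4) - 478*z = 0 - 478*(-17/2) = 0 + 4063 = 4063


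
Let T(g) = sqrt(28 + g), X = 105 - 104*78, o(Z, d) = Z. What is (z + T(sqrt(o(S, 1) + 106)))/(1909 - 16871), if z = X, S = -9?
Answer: 8007/14962 - sqrt(28 + sqrt(97))/14962 ≈ 0.53474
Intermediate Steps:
X = -8007 (X = 105 - 8112 = -8007)
z = -8007
(z + T(sqrt(o(S, 1) + 106)))/(1909 - 16871) = (-8007 + sqrt(28 + sqrt(-9 + 106)))/(1909 - 16871) = (-8007 + sqrt(28 + sqrt(97)))/(-14962) = (-8007 + sqrt(28 + sqrt(97)))*(-1/14962) = 8007/14962 - sqrt(28 + sqrt(97))/14962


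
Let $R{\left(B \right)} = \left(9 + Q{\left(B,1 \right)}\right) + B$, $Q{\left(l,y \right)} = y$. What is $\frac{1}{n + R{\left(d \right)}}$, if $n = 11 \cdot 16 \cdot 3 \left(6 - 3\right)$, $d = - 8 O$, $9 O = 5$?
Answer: $\frac{9}{14306} \approx 0.00062911$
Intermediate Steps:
$O = \frac{5}{9}$ ($O = \frac{1}{9} \cdot 5 = \frac{5}{9} \approx 0.55556$)
$d = - \frac{40}{9}$ ($d = \left(-8\right) \frac{5}{9} = - \frac{40}{9} \approx -4.4444$)
$R{\left(B \right)} = 10 + B$ ($R{\left(B \right)} = \left(9 + 1\right) + B = 10 + B$)
$n = 1584$ ($n = 176 \cdot 3 \cdot 3 = 176 \cdot 9 = 1584$)
$\frac{1}{n + R{\left(d \right)}} = \frac{1}{1584 + \left(10 - \frac{40}{9}\right)} = \frac{1}{1584 + \frac{50}{9}} = \frac{1}{\frac{14306}{9}} = \frac{9}{14306}$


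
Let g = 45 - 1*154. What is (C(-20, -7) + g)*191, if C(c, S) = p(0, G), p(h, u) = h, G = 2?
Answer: -20819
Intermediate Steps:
g = -109 (g = 45 - 154 = -109)
C(c, S) = 0
(C(-20, -7) + g)*191 = (0 - 109)*191 = -109*191 = -20819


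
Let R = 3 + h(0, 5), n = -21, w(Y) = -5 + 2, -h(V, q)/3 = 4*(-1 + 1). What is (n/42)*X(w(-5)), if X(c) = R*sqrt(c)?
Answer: -3*I*sqrt(3)/2 ≈ -2.5981*I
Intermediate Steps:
h(V, q) = 0 (h(V, q) = -12*(-1 + 1) = -12*0 = -3*0 = 0)
w(Y) = -3
R = 3 (R = 3 + 0 = 3)
X(c) = 3*sqrt(c)
(n/42)*X(w(-5)) = (-21/42)*(3*sqrt(-3)) = (-21*1/42)*(3*(I*sqrt(3))) = -3*I*sqrt(3)/2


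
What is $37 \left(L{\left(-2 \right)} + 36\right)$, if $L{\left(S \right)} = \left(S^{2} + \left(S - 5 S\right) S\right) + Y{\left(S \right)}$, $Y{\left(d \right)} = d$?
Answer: $814$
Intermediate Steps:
$L{\left(S \right)} = S - 3 S^{2}$ ($L{\left(S \right)} = \left(S^{2} + \left(S - 5 S\right) S\right) + S = \left(S^{2} + - 4 S S\right) + S = \left(S^{2} - 4 S^{2}\right) + S = - 3 S^{2} + S = S - 3 S^{2}$)
$37 \left(L{\left(-2 \right)} + 36\right) = 37 \left(- 2 \left(1 - -6\right) + 36\right) = 37 \left(- 2 \left(1 + 6\right) + 36\right) = 37 \left(\left(-2\right) 7 + 36\right) = 37 \left(-14 + 36\right) = 37 \cdot 22 = 814$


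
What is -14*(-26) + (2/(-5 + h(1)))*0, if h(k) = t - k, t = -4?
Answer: 364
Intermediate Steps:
h(k) = -4 - k
-14*(-26) + (2/(-5 + h(1)))*0 = -14*(-26) + (2/(-5 + (-4 - 1*1)))*0 = 364 + (2/(-5 + (-4 - 1)))*0 = 364 + (2/(-5 - 5))*0 = 364 + (2/(-10))*0 = 364 - 1/10*2*0 = 364 - 1/5*0 = 364 + 0 = 364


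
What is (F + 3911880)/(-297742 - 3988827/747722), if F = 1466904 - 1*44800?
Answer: -128656038208/7181684921 ≈ -17.914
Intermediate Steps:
F = 1422104 (F = 1466904 - 44800 = 1422104)
(F + 3911880)/(-297742 - 3988827/747722) = (1422104 + 3911880)/(-297742 - 3988827/747722) = 5333984/(-297742 - 3988827*1/747722) = 5333984/(-297742 - 3988827/747722) = 5333984/(-222632232551/747722) = 5333984*(-747722/222632232551) = -128656038208/7181684921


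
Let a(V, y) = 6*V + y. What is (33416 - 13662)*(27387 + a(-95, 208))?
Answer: 533851850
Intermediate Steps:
a(V, y) = y + 6*V
(33416 - 13662)*(27387 + a(-95, 208)) = (33416 - 13662)*(27387 + (208 + 6*(-95))) = 19754*(27387 + (208 - 570)) = 19754*(27387 - 362) = 19754*27025 = 533851850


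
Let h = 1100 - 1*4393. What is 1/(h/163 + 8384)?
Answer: 163/1363299 ≈ 0.00011956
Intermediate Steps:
h = -3293 (h = 1100 - 4393 = -3293)
1/(h/163 + 8384) = 1/(-3293/163 + 8384) = 1/(1363299/163) = 163/1363299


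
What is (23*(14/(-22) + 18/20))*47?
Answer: 31349/110 ≈ 284.99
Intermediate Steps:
(23*(14/(-22) + 18/20))*47 = (23*(14*(-1/22) + 18*(1/20)))*47 = (23*(-7/11 + 9/10))*47 = (23*(29/110))*47 = (667/110)*47 = 31349/110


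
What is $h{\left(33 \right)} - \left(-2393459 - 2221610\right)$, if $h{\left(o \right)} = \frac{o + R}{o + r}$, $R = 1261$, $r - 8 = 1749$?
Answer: $\frac{4130487402}{895} \approx 4.6151 \cdot 10^{6}$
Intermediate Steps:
$r = 1757$ ($r = 8 + 1749 = 1757$)
$h{\left(o \right)} = \frac{1261 + o}{1757 + o}$ ($h{\left(o \right)} = \frac{o + 1261}{o + 1757} = \frac{1261 + o}{1757 + o}$)
$h{\left(33 \right)} - \left(-2393459 - 2221610\right) = \frac{1261 + 33}{1757 + 33} - \left(-2393459 - 2221610\right) = \frac{1}{1790} \cdot 1294 - -4615069 = \frac{1}{1790} \cdot 1294 + 4615069 = \frac{647}{895} + 4615069 = \frac{4130487402}{895}$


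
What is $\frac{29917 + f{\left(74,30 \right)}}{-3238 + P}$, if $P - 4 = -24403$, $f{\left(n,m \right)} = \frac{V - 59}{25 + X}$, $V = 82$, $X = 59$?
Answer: $- \frac{2513051}{2321508} \approx -1.0825$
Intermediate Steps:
$f{\left(n,m \right)} = \frac{23}{84}$ ($f{\left(n,m \right)} = \frac{82 - 59}{25 + 59} = \frac{23}{84}$)
$P = -24399$ ($P = 4 - 24403 = -24399$)
$\frac{29917 + f{\left(74,30 \right)}}{-3238 + P} = \frac{29917 + \frac{23}{84}}{-3238 - 24399} = \frac{2513051}{84 \left(-27637\right)} = \frac{2513051}{84} \left(- \frac{1}{27637}\right) = - \frac{2513051}{2321508}$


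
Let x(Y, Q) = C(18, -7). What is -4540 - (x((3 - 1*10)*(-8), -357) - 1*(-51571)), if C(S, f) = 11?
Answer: -56122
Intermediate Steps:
x(Y, Q) = 11
-4540 - (x((3 - 1*10)*(-8), -357) - 1*(-51571)) = -4540 - (11 - 1*(-51571)) = -4540 - (11 + 51571) = -4540 - 1*51582 = -4540 - 51582 = -56122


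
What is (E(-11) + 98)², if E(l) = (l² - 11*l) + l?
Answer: 108241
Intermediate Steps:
E(l) = l² - 10*l
(E(-11) + 98)² = (-11*(-10 - 11) + 98)² = (-11*(-21) + 98)² = (231 + 98)² = 329² = 108241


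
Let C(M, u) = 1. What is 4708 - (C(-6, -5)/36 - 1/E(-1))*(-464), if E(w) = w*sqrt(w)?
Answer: 42488/9 - 464*I ≈ 4720.9 - 464.0*I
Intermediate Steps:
E(w) = w**(3/2)
4708 - (C(-6, -5)/36 - 1/E(-1))*(-464) = 4708 - (1/36 - 1/((-1)**(3/2)))*(-464) = 4708 - (1*(1/36) - 1/((-I)))*(-464) = 4708 - (1/36 - I)*(-464) = 4708 - (-116/9 + 464*I) = 4708 + (116/9 - 464*I) = 42488/9 - 464*I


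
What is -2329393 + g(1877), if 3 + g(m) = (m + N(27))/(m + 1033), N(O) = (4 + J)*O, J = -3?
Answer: -3389270228/1455 ≈ -2.3294e+6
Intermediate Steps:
N(O) = O (N(O) = (4 - 3)*O = 1*O = O)
g(m) = -3 + (27 + m)/(1033 + m) (g(m) = -3 + (m + 27)/(m + 1033) = -3 + (27 + m)/(1033 + m))
-2329393 + g(1877) = -2329393 + 2*(-1536 - 1*1877)/(1033 + 1877) = -2329393 + 2*(-1536 - 1877)/2910 = -2329393 + 2*(1/2910)*(-3413) = -2329393 - 3413/1455 = -3389270228/1455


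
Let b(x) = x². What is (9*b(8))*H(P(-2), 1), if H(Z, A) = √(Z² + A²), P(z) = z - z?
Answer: 576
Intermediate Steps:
P(z) = 0
H(Z, A) = √(A² + Z²)
(9*b(8))*H(P(-2), 1) = (9*8²)*√(1² + 0²) = (9*64)*√(1 + 0) = 576*√1 = 576*1 = 576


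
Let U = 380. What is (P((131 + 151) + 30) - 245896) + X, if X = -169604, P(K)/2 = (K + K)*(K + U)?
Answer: 448116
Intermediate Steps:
P(K) = 4*K*(380 + K) (P(K) = 2*((K + K)*(K + 380)) = 2*((2*K)*(380 + K)) = 2*(2*K*(380 + K)) = 4*K*(380 + K))
(P((131 + 151) + 30) - 245896) + X = (4*((131 + 151) + 30)*(380 + ((131 + 151) + 30)) - 245896) - 169604 = (4*(282 + 30)*(380 + (282 + 30)) - 245896) - 169604 = (4*312*(380 + 312) - 245896) - 169604 = (4*312*692 - 245896) - 169604 = (863616 - 245896) - 169604 = 617720 - 169604 = 448116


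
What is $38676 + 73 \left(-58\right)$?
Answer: $34442$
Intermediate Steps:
$38676 + 73 \left(-58\right) = 38676 - 4234 = 34442$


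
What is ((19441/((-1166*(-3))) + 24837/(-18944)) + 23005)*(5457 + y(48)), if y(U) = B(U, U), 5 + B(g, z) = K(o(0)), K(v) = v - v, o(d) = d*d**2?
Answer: 1039105755561397/8283264 ≈ 1.2545e+8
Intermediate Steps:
o(d) = d**3
K(v) = 0
B(g, z) = -5 (B(g, z) = -5 + 0 = -5)
y(U) = -5
((19441/((-1166*(-3))) + 24837/(-18944)) + 23005)*(5457 + y(48)) = ((19441/((-1166*(-3))) + 24837/(-18944)) + 23005)*(5457 - 5) = ((19441/3498 + 24837*(-1/18944)) + 23005)*5452 = ((19441*(1/3498) - 24837/18944) + 23005)*5452 = ((19441/3498 - 24837/18944) + 23005)*5452 = (140705239/33133056 + 23005)*5452 = (762366658519/33133056)*5452 = 1039105755561397/8283264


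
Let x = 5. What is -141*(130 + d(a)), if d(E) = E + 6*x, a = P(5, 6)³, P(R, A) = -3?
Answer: -18753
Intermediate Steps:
a = -27 (a = (-3)³ = -27)
d(E) = 30 + E (d(E) = E + 6*5 = E + 30 = 30 + E)
-141*(130 + d(a)) = -141*(130 + (30 - 27)) = -141*(130 + 3) = -141*133 = -18753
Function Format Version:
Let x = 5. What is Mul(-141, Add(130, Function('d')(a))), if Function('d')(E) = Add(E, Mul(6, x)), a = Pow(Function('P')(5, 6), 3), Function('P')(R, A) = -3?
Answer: -18753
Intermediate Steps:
a = -27 (a = Pow(-3, 3) = -27)
Function('d')(E) = Add(30, E) (Function('d')(E) = Add(E, Mul(6, 5)) = Add(E, 30) = Add(30, E))
Mul(-141, Add(130, Function('d')(a))) = Mul(-141, Add(130, Add(30, -27))) = Mul(-141, Add(130, 3)) = Mul(-141, 133) = -18753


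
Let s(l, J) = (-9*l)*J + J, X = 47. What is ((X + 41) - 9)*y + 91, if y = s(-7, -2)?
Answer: -10021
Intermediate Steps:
s(l, J) = J - 9*J*l (s(l, J) = -9*J*l + J = J - 9*J*l)
y = -128 (y = -2*(1 - 9*(-7)) = -2*(1 + 63) = -2*64 = -128)
((X + 41) - 9)*y + 91 = ((47 + 41) - 9)*(-128) + 91 = (88 - 9)*(-128) + 91 = 79*(-128) + 91 = -10112 + 91 = -10021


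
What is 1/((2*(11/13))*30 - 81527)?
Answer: -13/1059191 ≈ -1.2274e-5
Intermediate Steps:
1/((2*(11/13))*30 - 81527) = 1/((22/13)*30 - 81527) = 1/(660/13 - 81527) = 1/(-1059191/13) = -13/1059191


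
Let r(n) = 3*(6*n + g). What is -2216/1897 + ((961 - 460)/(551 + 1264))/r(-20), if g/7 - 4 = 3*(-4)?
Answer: -708195839/605977680 ≈ -1.1687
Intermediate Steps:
g = -56 (g = 28 + 7*(3*(-4)) = 28 + 7*(-12) = 28 - 84 = -56)
r(n) = -168 + 18*n (r(n) = 3*(6*n - 56) = 3*(-56 + 6*n) = -168 + 18*n)
-2216/1897 + ((961 - 460)/(551 + 1264))/r(-20) = -2216/1897 + ((961 - 460)/(551 + 1264))/(-168 + 18*(-20)) = -2216*1/1897 + (501/1815)/(-168 - 360) = -2216/1897 + (501*(1/1815))/(-528) = -2216/1897 + (167/605)*(-1/528) = -2216/1897 - 167/319440 = -708195839/605977680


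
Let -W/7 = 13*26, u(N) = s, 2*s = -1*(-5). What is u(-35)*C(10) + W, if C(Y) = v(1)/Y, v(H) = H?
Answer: -9463/4 ≈ -2365.8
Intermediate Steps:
s = 5/2 (s = (-1*(-5))/2 = (½)*5 = 5/2 ≈ 2.5000)
u(N) = 5/2
C(Y) = 1/Y
W = -2366 (W = -91*26 = -7*338 = -2366)
u(-35)*C(10) + W = (5/2)/10 - 2366 = (5/2)*(⅒) - 2366 = ¼ - 2366 = -9463/4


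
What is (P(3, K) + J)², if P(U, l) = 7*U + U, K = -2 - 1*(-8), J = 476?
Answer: 250000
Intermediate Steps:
K = 6 (K = -2 + 8 = 6)
P(U, l) = 8*U
(P(3, K) + J)² = (8*3 + 476)² = (24 + 476)² = 500² = 250000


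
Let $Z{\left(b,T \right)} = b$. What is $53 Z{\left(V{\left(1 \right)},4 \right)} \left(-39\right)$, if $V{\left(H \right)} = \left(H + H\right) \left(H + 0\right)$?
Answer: $-4134$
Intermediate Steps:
$V{\left(H \right)} = 2 H^{2}$ ($V{\left(H \right)} = 2 H H = 2 H^{2}$)
$53 Z{\left(V{\left(1 \right)},4 \right)} \left(-39\right) = 53 \cdot 2 \cdot 1^{2} \left(-39\right) = 53 \cdot 2 \cdot 1 \left(-39\right) = 53 \cdot 2 \left(-39\right) = 106 \left(-39\right) = -4134$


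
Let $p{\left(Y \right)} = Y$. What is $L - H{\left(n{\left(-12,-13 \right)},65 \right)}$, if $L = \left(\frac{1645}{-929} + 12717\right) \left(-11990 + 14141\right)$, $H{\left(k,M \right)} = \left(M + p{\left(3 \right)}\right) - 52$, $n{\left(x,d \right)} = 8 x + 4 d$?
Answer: $\frac{25408560784}{929} \approx 2.735 \cdot 10^{7}$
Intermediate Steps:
$n{\left(x,d \right)} = 4 d + 8 x$
$H{\left(k,M \right)} = -49 + M$ ($H{\left(k,M \right)} = \left(M + 3\right) - 52 = \left(3 + M\right) - 52 = -49 + M$)
$L = \frac{25408575648}{929}$ ($L = \left(1645 \left(- \frac{1}{929}\right) + 12717\right) 2151 = \left(- \frac{1645}{929} + 12717\right) 2151 = \frac{11812448}{929} \cdot 2151 = \frac{25408575648}{929} \approx 2.735 \cdot 10^{7}$)
$L - H{\left(n{\left(-12,-13 \right)},65 \right)} = \frac{25408575648}{929} - \left(-49 + 65\right) = \frac{25408575648}{929} - 16 = \frac{25408560784}{929}$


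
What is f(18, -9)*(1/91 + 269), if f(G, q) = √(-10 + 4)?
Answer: 24480*I*√6/91 ≈ 658.94*I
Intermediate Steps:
f(G, q) = I*√6 (f(G, q) = √(-6) = I*√6)
f(18, -9)*(1/91 + 269) = (I*√6)*(1/91 + 269) = (I*√6)*(24480/91) = 24480*I*√6/91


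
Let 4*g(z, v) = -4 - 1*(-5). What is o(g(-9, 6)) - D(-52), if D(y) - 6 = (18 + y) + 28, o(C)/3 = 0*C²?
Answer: 0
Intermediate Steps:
g(z, v) = ¼ (g(z, v) = (-4 - 1*(-5))/4 = (-4 + 5)/4 = (¼)*1 = ¼)
o(C) = 0 (o(C) = 3*(0*C²) = 3*0 = 0)
D(y) = 52 + y (D(y) = 6 + ((18 + y) + 28) = 6 + (46 + y) = 52 + y)
o(g(-9, 6)) - D(-52) = 0 - (52 - 52) = 0 - 1*0 = 0 + 0 = 0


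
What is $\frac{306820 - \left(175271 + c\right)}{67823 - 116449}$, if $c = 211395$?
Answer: $\frac{39923}{24313} \approx 1.642$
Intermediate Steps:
$\frac{306820 - \left(175271 + c\right)}{67823 - 116449} = \frac{306820 - 386666}{67823 - 116449} = \frac{306820 - 386666}{-48626} = \left(306820 - 386666\right) \left(- \frac{1}{48626}\right) = \left(-79846\right) \left(- \frac{1}{48626}\right) = \frac{39923}{24313}$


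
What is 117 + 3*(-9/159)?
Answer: 6192/53 ≈ 116.83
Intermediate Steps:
117 + 3*(-9/159) = 117 + 3*(-9*1/159) = 117 + 3*(-3/53) = 117 - 9/53 = 6192/53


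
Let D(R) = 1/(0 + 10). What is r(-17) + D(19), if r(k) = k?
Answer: -169/10 ≈ -16.900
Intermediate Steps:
D(R) = ⅒ (D(R) = 1/10 = ⅒)
r(-17) + D(19) = -17 + ⅒ = -169/10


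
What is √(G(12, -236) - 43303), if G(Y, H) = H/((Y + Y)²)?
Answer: 7*I*√127259/12 ≈ 208.09*I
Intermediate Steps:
G(Y, H) = H/(4*Y²) (G(Y, H) = H/((2*Y)²) = H/((4*Y²)) = H*(1/(4*Y²)) = H/(4*Y²))
√(G(12, -236) - 43303) = √((¼)*(-236)/12² - 43303) = √((¼)*(-236)*(1/144) - 43303) = √(-59/144 - 43303) = √(-6235691/144) = 7*I*√127259/12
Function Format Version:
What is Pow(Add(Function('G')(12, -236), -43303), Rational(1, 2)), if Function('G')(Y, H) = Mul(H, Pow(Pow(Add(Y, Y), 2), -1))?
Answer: Mul(Rational(7, 12), I, Pow(127259, Rational(1, 2))) ≈ Mul(208.09, I)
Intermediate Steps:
Function('G')(Y, H) = Mul(Rational(1, 4), H, Pow(Y, -2)) (Function('G')(Y, H) = Mul(H, Pow(Pow(Mul(2, Y), 2), -1)) = Mul(H, Pow(Mul(4, Pow(Y, 2)), -1)) = Mul(H, Mul(Rational(1, 4), Pow(Y, -2))) = Mul(Rational(1, 4), H, Pow(Y, -2)))
Pow(Add(Function('G')(12, -236), -43303), Rational(1, 2)) = Pow(Add(Mul(Rational(1, 4), -236, Pow(12, -2)), -43303), Rational(1, 2)) = Pow(Add(Mul(Rational(1, 4), -236, Rational(1, 144)), -43303), Rational(1, 2)) = Pow(Add(Rational(-59, 144), -43303), Rational(1, 2)) = Pow(Rational(-6235691, 144), Rational(1, 2)) = Mul(Rational(7, 12), I, Pow(127259, Rational(1, 2)))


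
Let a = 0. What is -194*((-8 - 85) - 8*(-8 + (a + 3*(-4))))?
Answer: -12998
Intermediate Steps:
-194*((-8 - 85) - 8*(-8 + (a + 3*(-4)))) = -194*((-8 - 85) - 8*(-8 + (0 + 3*(-4)))) = -194*(-93 - 8*(-8 + (0 - 12))) = -194*(-93 - 8*(-8 - 12)) = -194*(-93 - 8*(-20)) = -194*(-93 + 160) = -194*67 = -12998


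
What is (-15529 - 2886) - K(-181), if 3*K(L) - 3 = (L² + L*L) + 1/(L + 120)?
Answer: -7366969/183 ≈ -40257.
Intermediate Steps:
K(L) = 1 + 1/(3*(120 + L)) + 2*L²/3 (K(L) = 1 + ((L² + L*L) + 1/(L + 120))/3 = 1 + ((L² + L²) + 1/(120 + L))/3 = 1 + (2*L² + 1/(120 + L))/3 = 1 + (1/(120 + L) + 2*L²)/3 = 1 + (1/(3*(120 + L)) + 2*L²/3) = 1 + 1/(3*(120 + L)) + 2*L²/3)
(-15529 - 2886) - K(-181) = (-15529 - 2886) - (361 + 2*(-181)³ + 3*(-181) + 240*(-181)²)/(3*(120 - 181)) = -18415 - (361 + 2*(-5929741) - 543 + 240*32761)/(3*(-61)) = -18415 - (-1)*(361 - 11859482 - 543 + 7862640)/(3*61) = -18415 - (-1)*(-3997024)/(3*61) = -18415 - 1*3997024/183 = -18415 - 3997024/183 = -7366969/183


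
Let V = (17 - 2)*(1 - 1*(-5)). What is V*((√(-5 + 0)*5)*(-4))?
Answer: -1800*I*√5 ≈ -4024.9*I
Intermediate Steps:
V = 90 (V = 15*(1 + 5) = 15*6 = 90)
V*((√(-5 + 0)*5)*(-4)) = 90*((√(-5 + 0)*5)*(-4)) = 90*((√(-5)*5)*(-4)) = 90*(((I*√5)*5)*(-4)) = 90*((5*I*√5)*(-4)) = 90*(-20*I*√5) = -1800*I*√5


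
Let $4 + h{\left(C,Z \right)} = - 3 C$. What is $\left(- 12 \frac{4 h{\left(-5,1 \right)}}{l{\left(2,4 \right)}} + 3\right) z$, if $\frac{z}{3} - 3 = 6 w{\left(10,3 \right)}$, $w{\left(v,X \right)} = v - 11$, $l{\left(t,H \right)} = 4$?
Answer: $1161$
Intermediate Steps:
$h{\left(C,Z \right)} = -4 - 3 C$
$w{\left(v,X \right)} = -11 + v$
$z = -9$ ($z = 9 + 3 \cdot 6 \left(-11 + 10\right) = 9 + 3 \cdot 6 \left(-1\right) = 9 + 3 \left(-6\right) = 9 - 18 = -9$)
$\left(- 12 \frac{4 h{\left(-5,1 \right)}}{l{\left(2,4 \right)}} + 3\right) z = \left(- 12 \frac{4 \left(-4 - -15\right)}{4} + 3\right) \left(-9\right) = \left(- 12 \cdot 4 \left(-4 + 15\right) \frac{1}{4} + 3\right) \left(-9\right) = \left(- 12 \cdot 4 \cdot 11 \cdot \frac{1}{4} + 3\right) \left(-9\right) = \left(- 12 \cdot 44 \cdot \frac{1}{4} + 3\right) \left(-9\right) = \left(\left(-12\right) 11 + 3\right) \left(-9\right) = \left(-132 + 3\right) \left(-9\right) = \left(-129\right) \left(-9\right) = 1161$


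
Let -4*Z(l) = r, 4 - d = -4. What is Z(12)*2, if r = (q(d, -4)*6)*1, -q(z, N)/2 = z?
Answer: 48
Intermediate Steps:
d = 8 (d = 4 - 1*(-4) = 4 + 4 = 8)
q(z, N) = -2*z
r = -96 (r = (-2*8*6)*1 = -16*6*1 = -96*1 = -96)
Z(l) = 24 (Z(l) = -¼*(-96) = 24)
Z(12)*2 = 24*2 = 48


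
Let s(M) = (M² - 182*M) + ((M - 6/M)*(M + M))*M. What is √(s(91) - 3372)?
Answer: √1494397 ≈ 1222.5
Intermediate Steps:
s(M) = M² - 182*M + 2*M²*(M - 6/M) (s(M) = (M² - 182*M) + ((M - 6/M)*(2*M))*M = (M² - 182*M) + (2*M*(M - 6/M))*M = (M² - 182*M) + 2*M²*(M - 6/M) = M² - 182*M + 2*M²*(M - 6/M))
√(s(91) - 3372) = √(91*(-194 + 91 + 2*91²) - 3372) = √(91*(-194 + 91 + 2*8281) - 3372) = √(91*(-194 + 91 + 16562) - 3372) = √(91*16459 - 3372) = √(1497769 - 3372) = √1494397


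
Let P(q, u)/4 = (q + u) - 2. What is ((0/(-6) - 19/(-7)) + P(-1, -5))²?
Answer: 42025/49 ≈ 857.65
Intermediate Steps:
P(q, u) = -8 + 4*q + 4*u (P(q, u) = 4*((q + u) - 2) = 4*(-2 + q + u) = -8 + 4*q + 4*u)
((0/(-6) - 19/(-7)) + P(-1, -5))² = ((0/(-6) - 19/(-7)) + (-8 + 4*(-1) + 4*(-5)))² = ((0*(-⅙) - 19*(-⅐)) + (-8 - 4 - 20))² = ((0 + 19/7) - 32)² = (19/7 - 32)² = (-205/7)² = 42025/49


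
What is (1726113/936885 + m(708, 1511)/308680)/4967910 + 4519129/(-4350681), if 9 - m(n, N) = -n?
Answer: -48093824204453929600169/46301170421191878982800 ≈ -1.0387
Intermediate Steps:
m(n, N) = 9 + n (m(n, N) = 9 - (-1)*n = 9 + n)
(1726113/936885 + m(708, 1511)/308680)/4967910 + 4519129/(-4350681) = (1726113/936885 + (9 + 708)/308680)/4967910 + 4519129/(-4350681) = (1726113*(1/936885) + 717*(1/308680))*(1/4967910) + 4519129*(-1/4350681) = (575371/312295 + 717/308680)*(1/4967910) - 4519129/4350681 = (35565887159/19279844120)*(1/4967910) - 4519129/4350681 = 35565887159/95780530402189200 - 4519129/4350681 = -48093824204453929600169/46301170421191878982800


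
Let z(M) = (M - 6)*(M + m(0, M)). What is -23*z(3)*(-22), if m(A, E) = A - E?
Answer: 0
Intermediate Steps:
z(M) = 0 (z(M) = (M - 6)*(M + (0 - M)) = (-6 + M)*(M - M) = (-6 + M)*0 = 0)
-23*z(3)*(-22) = -23*0*(-22) = 0*(-22) = 0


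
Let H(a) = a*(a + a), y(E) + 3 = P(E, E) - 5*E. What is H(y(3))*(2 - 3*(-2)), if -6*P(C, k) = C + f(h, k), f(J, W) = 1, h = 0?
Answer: 50176/9 ≈ 5575.1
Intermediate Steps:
P(C, k) = -1/6 - C/6 (P(C, k) = -(C + 1)/6 = -(1 + C)/6 = -1/6 - C/6)
y(E) = -19/6 - 31*E/6 (y(E) = -3 + ((-1/6 - E/6) - 5*E) = -3 + (-1/6 - 31*E/6) = -19/6 - 31*E/6)
H(a) = 2*a**2 (H(a) = a*(2*a) = 2*a**2)
H(y(3))*(2 - 3*(-2)) = (2*(-19/6 - 31/6*3)**2)*(2 - 3*(-2)) = (2*(-19/6 - 31/2)**2)*(2 + 6) = (2*(-56/3)**2)*8 = (2*(3136/9))*8 = (6272/9)*8 = 50176/9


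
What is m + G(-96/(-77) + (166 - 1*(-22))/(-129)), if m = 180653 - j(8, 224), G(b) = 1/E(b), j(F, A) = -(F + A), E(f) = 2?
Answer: 361771/2 ≈ 1.8089e+5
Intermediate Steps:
j(F, A) = -A - F (j(F, A) = -(A + F) = -A - F)
G(b) = ½ (G(b) = 1/2 = ½)
m = 180885 (m = 180653 - (-1*224 - 1*8) = 180653 - (-224 - 8) = 180653 - 1*(-232) = 180653 + 232 = 180885)
m + G(-96/(-77) + (166 - 1*(-22))/(-129)) = 180885 + ½ = 361771/2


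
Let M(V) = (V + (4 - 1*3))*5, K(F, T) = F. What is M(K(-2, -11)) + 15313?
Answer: 15308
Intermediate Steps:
M(V) = 5 + 5*V (M(V) = (V + (4 - 3))*5 = (V + 1)*5 = (1 + V)*5 = 5 + 5*V)
M(K(-2, -11)) + 15313 = (5 + 5*(-2)) + 15313 = (5 - 10) + 15313 = -5 + 15313 = 15308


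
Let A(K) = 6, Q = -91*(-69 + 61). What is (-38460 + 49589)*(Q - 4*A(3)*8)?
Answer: 5965144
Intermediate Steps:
Q = 728 (Q = -91*(-8) = 728)
(-38460 + 49589)*(Q - 4*A(3)*8) = (-38460 + 49589)*(728 - 4*6*8) = 11129*(728 - 24*8) = 11129*(728 - 192) = 11129*536 = 5965144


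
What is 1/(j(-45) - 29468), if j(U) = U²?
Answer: -1/27443 ≈ -3.6439e-5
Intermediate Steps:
1/(j(-45) - 29468) = 1/((-45)² - 29468) = 1/(2025 - 29468) = 1/(-27443) = -1/27443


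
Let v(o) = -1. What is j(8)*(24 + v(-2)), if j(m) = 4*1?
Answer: 92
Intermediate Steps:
j(m) = 4
j(8)*(24 + v(-2)) = 4*(24 - 1) = 4*23 = 92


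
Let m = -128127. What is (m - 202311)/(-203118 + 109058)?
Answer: 165219/47030 ≈ 3.5131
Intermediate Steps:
(m - 202311)/(-203118 + 109058) = (-128127 - 202311)/(-203118 + 109058) = -330438/(-94060) = -330438*(-1/94060) = 165219/47030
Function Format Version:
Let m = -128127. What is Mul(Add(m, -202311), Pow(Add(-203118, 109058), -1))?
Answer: Rational(165219, 47030) ≈ 3.5131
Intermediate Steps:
Mul(Add(m, -202311), Pow(Add(-203118, 109058), -1)) = Mul(Add(-128127, -202311), Pow(Add(-203118, 109058), -1)) = Mul(-330438, Pow(-94060, -1)) = Mul(-330438, Rational(-1, 94060)) = Rational(165219, 47030)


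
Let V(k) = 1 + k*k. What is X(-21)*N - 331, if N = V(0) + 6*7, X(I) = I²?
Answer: 18632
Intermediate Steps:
V(k) = 1 + k²
N = 43 (N = (1 + 0²) + 6*7 = (1 + 0) + 42 = 1 + 42 = 43)
X(-21)*N - 331 = (-21)²*43 - 331 = 441*43 - 331 = 18963 - 331 = 18632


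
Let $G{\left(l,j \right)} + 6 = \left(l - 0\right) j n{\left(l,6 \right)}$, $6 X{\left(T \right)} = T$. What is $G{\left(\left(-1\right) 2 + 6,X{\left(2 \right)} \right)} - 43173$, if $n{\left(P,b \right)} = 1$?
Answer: $- \frac{129533}{3} \approx -43178.0$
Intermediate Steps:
$X{\left(T \right)} = \frac{T}{6}$
$G{\left(l,j \right)} = -6 + j l$ ($G{\left(l,j \right)} = -6 + \left(l - 0\right) j 1 = -6 + \left(l + 0\right) j 1 = -6 + l j 1 = -6 + j l 1 = -6 + j l$)
$G{\left(\left(-1\right) 2 + 6,X{\left(2 \right)} \right)} - 43173 = \left(-6 + \frac{1}{6} \cdot 2 \left(\left(-1\right) 2 + 6\right)\right) - 43173 = \left(-6 + \frac{-2 + 6}{3}\right) - 43173 = \left(-6 + \frac{1}{3} \cdot 4\right) - 43173 = \left(-6 + \frac{4}{3}\right) - 43173 = - \frac{14}{3} - 43173 = - \frac{129533}{3}$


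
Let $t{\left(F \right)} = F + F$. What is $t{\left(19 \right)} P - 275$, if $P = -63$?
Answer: $-2669$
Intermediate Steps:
$t{\left(F \right)} = 2 F$
$t{\left(19 \right)} P - 275 = 2 \cdot 19 \left(-63\right) - 275 = 38 \left(-63\right) - 275 = -2394 - 275 = -2669$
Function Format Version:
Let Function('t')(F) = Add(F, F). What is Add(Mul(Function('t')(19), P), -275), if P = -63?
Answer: -2669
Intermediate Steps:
Function('t')(F) = Mul(2, F)
Add(Mul(Function('t')(19), P), -275) = Add(Mul(Mul(2, 19), -63), -275) = Add(Mul(38, -63), -275) = Add(-2394, -275) = -2669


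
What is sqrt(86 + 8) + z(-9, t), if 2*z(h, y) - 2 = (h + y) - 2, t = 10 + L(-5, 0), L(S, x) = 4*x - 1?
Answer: sqrt(94) ≈ 9.6954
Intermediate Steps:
L(S, x) = -1 + 4*x
t = 9 (t = 10 + (-1 + 4*0) = 10 + (-1 + 0) = 10 - 1 = 9)
z(h, y) = h/2 + y/2 (z(h, y) = 1 + ((h + y) - 2)/2 = 1 + (-2 + h + y)/2 = 1 + (-1 + h/2 + y/2) = h/2 + y/2)
sqrt(86 + 8) + z(-9, t) = sqrt(86 + 8) + ((1/2)*(-9) + (1/2)*9) = sqrt(94) + (-9/2 + 9/2) = sqrt(94) + 0 = sqrt(94)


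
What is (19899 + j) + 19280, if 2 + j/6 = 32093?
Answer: 231725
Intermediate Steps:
j = 192546 (j = -12 + 6*32093 = -12 + 192558 = 192546)
(19899 + j) + 19280 = (19899 + 192546) + 19280 = 212445 + 19280 = 231725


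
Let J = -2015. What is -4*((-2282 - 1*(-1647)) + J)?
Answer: 10600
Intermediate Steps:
-4*((-2282 - 1*(-1647)) + J) = -4*((-2282 - 1*(-1647)) - 2015) = -4*((-2282 + 1647) - 2015) = -4*(-635 - 2015) = -4*(-2650) = 10600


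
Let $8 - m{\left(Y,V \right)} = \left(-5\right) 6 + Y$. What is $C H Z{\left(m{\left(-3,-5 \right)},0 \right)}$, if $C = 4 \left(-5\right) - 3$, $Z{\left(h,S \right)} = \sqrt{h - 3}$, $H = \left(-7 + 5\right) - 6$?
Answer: $184 \sqrt{38} \approx 1134.3$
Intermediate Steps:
$m{\left(Y,V \right)} = 38 - Y$ ($m{\left(Y,V \right)} = 8 - \left(\left(-5\right) 6 + Y\right) = 8 - \left(-30 + Y\right) = 38 - Y$)
$H = -8$ ($H = -2 - 6 = -8$)
$Z{\left(h,S \right)} = \sqrt{-3 + h}$
$C = -23$ ($C = -20 - 3 = -23$)
$C H Z{\left(m{\left(-3,-5 \right)},0 \right)} = \left(-23\right) \left(-8\right) \sqrt{-3 + \left(38 - -3\right)} = 184 \sqrt{-3 + \left(38 + 3\right)} = 184 \sqrt{-3 + 41} = 184 \sqrt{38}$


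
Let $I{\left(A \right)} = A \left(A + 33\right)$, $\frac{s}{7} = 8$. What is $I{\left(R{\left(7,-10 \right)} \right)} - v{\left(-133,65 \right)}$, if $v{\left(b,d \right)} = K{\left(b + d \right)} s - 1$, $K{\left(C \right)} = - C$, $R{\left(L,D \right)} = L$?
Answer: $-3527$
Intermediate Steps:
$s = 56$ ($s = 7 \cdot 8 = 56$)
$v{\left(b,d \right)} = -1 - 56 b - 56 d$ ($v{\left(b,d \right)} = - (b + d) 56 - 1 = \left(- b - d\right) 56 - 1 = \left(- 56 b - 56 d\right) - 1 = -1 - 56 b - 56 d$)
$I{\left(A \right)} = A \left(33 + A\right)$
$I{\left(R{\left(7,-10 \right)} \right)} - v{\left(-133,65 \right)} = 7 \left(33 + 7\right) - \left(-1 - -7448 - 3640\right) = 7 \cdot 40 - \left(-1 + 7448 - 3640\right) = 280 - 3807 = -3527$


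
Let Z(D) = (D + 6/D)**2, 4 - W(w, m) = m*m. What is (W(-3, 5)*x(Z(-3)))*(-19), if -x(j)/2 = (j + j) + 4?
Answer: -43092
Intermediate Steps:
W(w, m) = 4 - m**2 (W(w, m) = 4 - m*m = 4 - m**2)
x(j) = -8 - 4*j (x(j) = -2*((j + j) + 4) = -2*(2*j + 4) = -2*(4 + 2*j) = -8 - 4*j)
(W(-3, 5)*x(Z(-3)))*(-19) = ((4 - 1*5**2)*(-8 - 4*(6 + (-3)**2)**2/(-3)**2))*(-19) = ((4 - 1*25)*(-8 - 4*(6 + 9)**2/9))*(-19) = ((4 - 25)*(-8 - 4*15**2/9))*(-19) = -21*(-8 - 4*225/9)*(-19) = -21*(-8 - 4*25)*(-19) = -21*(-8 - 100)*(-19) = -21*(-108)*(-19) = 2268*(-19) = -43092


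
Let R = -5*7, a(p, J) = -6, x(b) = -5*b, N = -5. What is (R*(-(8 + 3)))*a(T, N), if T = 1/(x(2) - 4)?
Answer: -2310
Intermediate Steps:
T = -1/14 (T = 1/(-5*2 - 4) = 1/(-10 - 4) = 1/(-14) = -1/14 ≈ -0.071429)
R = -35
(R*(-(8 + 3)))*a(T, N) = -(-35)*(8 + 3)*(-6) = -(-35)*11*(-6) = -35*(-11)*(-6) = 385*(-6) = -2310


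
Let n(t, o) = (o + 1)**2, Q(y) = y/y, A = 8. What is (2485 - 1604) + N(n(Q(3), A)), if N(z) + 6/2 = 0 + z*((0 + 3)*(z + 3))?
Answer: 21290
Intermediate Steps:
Q(y) = 1
n(t, o) = (1 + o)**2
N(z) = -3 + z*(9 + 3*z) (N(z) = -3 + (0 + z*((0 + 3)*(z + 3))) = -3 + (0 + z*(3*(3 + z))) = -3 + (0 + z*(9 + 3*z)) = -3 + z*(9 + 3*z))
(2485 - 1604) + N(n(Q(3), A)) = (2485 - 1604) + (-3 + 3*((1 + 8)**2)**2 + 9*(1 + 8)**2) = 881 + (-3 + 3*(9**2)**2 + 9*9**2) = 881 + (-3 + 3*81**2 + 9*81) = 881 + (-3 + 3*6561 + 729) = 881 + (-3 + 19683 + 729) = 881 + 20409 = 21290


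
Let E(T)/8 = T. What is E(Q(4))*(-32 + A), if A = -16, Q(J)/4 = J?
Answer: -6144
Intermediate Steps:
Q(J) = 4*J
E(T) = 8*T
E(Q(4))*(-32 + A) = (8*(4*4))*(-32 - 16) = (8*16)*(-48) = 128*(-48) = -6144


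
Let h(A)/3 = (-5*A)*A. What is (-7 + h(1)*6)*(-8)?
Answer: 776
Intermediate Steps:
h(A) = -15*A² (h(A) = 3*((-5*A)*A) = 3*(-5*A²) = -15*A²)
(-7 + h(1)*6)*(-8) = (-7 - 15*1²*6)*(-8) = (-7 - 15*1*6)*(-8) = (-7 - 15*6)*(-8) = (-7 - 90)*(-8) = -97*(-8) = 776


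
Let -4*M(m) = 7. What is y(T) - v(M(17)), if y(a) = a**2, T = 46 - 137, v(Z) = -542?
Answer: 8823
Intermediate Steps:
M(m) = -7/4 (M(m) = -1/4*7 = -7/4)
T = -91
y(T) - v(M(17)) = (-91)**2 - 1*(-542) = 8281 + 542 = 8823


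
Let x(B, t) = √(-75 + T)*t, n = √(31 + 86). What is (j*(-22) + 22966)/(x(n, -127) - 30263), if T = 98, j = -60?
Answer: -367483609/457739101 + 1542161*√23/457739101 ≈ -0.78667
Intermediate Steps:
n = 3*√13 (n = √117 = 3*√13 ≈ 10.817)
x(B, t) = t*√23 (x(B, t) = √(-75 + 98)*t = √23*t = t*√23)
(j*(-22) + 22966)/(x(n, -127) - 30263) = (-60*(-22) + 22966)/(-127*√23 - 30263) = (1320 + 22966)/(-30263 - 127*√23) = 24286/(-30263 - 127*√23)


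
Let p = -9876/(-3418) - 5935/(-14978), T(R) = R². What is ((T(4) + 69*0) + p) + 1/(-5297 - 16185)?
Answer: 2651209190075/137470847441 ≈ 19.286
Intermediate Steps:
p = 84104279/25597402 (p = -9876*(-1/3418) - 5935*(-1/14978) = 4938/1709 + 5935/14978 = 84104279/25597402 ≈ 3.2857)
((T(4) + 69*0) + p) + 1/(-5297 - 16185) = ((4² + 69*0) + 84104279/25597402) + 1/(-5297 - 16185) = ((16 + 0) + 84104279/25597402) + 1/(-21482) = (16 + 84104279/25597402) - 1/21482 = 493662711/25597402 - 1/21482 = 2651209190075/137470847441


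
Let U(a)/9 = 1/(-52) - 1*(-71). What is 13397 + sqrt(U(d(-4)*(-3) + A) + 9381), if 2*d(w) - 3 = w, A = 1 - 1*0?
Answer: 13397 + sqrt(6773403)/26 ≈ 13497.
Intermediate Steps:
A = 1 (A = 1 + 0 = 1)
d(w) = 3/2 + w/2
U(a) = 33219/52 (U(a) = 9*(1/(-52) - 1*(-71)) = 9*(-1/52 + 71) = 9*(3691/52) = 33219/52)
13397 + sqrt(U(d(-4)*(-3) + A) + 9381) = 13397 + sqrt(33219/52 + 9381) = 13397 + sqrt(521031/52) = 13397 + sqrt(6773403)/26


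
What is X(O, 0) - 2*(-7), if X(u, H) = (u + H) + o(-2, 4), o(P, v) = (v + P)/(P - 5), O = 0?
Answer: 96/7 ≈ 13.714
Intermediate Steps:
o(P, v) = (P + v)/(-5 + P)
X(u, H) = -2/7 + H + u (X(u, H) = (u + H) + (-2 + 4)/(-5 - 2) = (H + u) + 2/(-7) = (H + u) - ⅐*2 = (H + u) - 2/7 = -2/7 + H + u)
X(O, 0) - 2*(-7) = (-2/7 + 0 + 0) - 2*(-7) = -2/7 + 14 = 96/7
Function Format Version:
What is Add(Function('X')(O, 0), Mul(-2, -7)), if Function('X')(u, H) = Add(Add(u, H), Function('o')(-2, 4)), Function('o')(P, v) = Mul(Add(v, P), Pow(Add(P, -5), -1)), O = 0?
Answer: Rational(96, 7) ≈ 13.714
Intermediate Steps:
Function('o')(P, v) = Mul(Pow(Add(-5, P), -1), Add(P, v)) (Function('o')(P, v) = Mul(Add(P, v), Pow(Add(-5, P), -1)) = Mul(Pow(Add(-5, P), -1), Add(P, v)))
Function('X')(u, H) = Add(Rational(-2, 7), H, u) (Function('X')(u, H) = Add(Add(u, H), Mul(Pow(Add(-5, -2), -1), Add(-2, 4))) = Add(Add(H, u), Mul(Pow(-7, -1), 2)) = Add(Add(H, u), Mul(Rational(-1, 7), 2)) = Add(Add(H, u), Rational(-2, 7)) = Add(Rational(-2, 7), H, u))
Add(Function('X')(O, 0), Mul(-2, -7)) = Add(Add(Rational(-2, 7), 0, 0), Mul(-2, -7)) = Add(Rational(-2, 7), 14) = Rational(96, 7)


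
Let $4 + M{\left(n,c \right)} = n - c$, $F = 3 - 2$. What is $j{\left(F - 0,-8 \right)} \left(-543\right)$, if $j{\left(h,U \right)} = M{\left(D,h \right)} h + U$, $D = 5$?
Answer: $4344$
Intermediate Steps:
$F = 1$ ($F = 3 - 2 = 1$)
$M{\left(n,c \right)} = -4 + n - c$ ($M{\left(n,c \right)} = -4 - \left(c - n\right) = -4 + n - c$)
$j{\left(h,U \right)} = U + h \left(1 - h\right)$ ($j{\left(h,U \right)} = \left(-4 + 5 - h\right) h + U = \left(1 - h\right) h + U = h \left(1 - h\right) + U = U + h \left(1 - h\right)$)
$j{\left(F - 0,-8 \right)} \left(-543\right) = \left(-8 - \left(1 - 0\right) \left(-1 + \left(1 - 0\right)\right)\right) \left(-543\right) = \left(-8 - \left(1 + 0\right) \left(-1 + \left(1 + 0\right)\right)\right) \left(-543\right) = \left(-8 - 1 \left(-1 + 1\right)\right) \left(-543\right) = \left(-8 - 1 \cdot 0\right) \left(-543\right) = \left(-8 + 0\right) \left(-543\right) = \left(-8\right) \left(-543\right) = 4344$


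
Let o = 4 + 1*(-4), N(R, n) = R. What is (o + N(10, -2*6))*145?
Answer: 1450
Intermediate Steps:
o = 0 (o = 4 - 4 = 0)
(o + N(10, -2*6))*145 = (0 + 10)*145 = 10*145 = 1450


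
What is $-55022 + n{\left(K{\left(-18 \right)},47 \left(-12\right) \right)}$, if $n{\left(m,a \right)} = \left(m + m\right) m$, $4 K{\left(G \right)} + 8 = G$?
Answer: $- \frac{109875}{2} \approx -54938.0$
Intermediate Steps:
$K{\left(G \right)} = -2 + \frac{G}{4}$
$n{\left(m,a \right)} = 2 m^{2}$ ($n{\left(m,a \right)} = 2 m m = 2 m^{2}$)
$-55022 + n{\left(K{\left(-18 \right)},47 \left(-12\right) \right)} = -55022 + 2 \left(-2 + \frac{1}{4} \left(-18\right)\right)^{2} = -55022 + 2 \left(-2 - \frac{9}{2}\right)^{2} = -55022 + 2 \left(- \frac{13}{2}\right)^{2} = -55022 + 2 \cdot \frac{169}{4} = -55022 + \frac{169}{2} = - \frac{109875}{2}$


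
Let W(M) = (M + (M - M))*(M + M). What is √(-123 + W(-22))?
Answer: 13*√5 ≈ 29.069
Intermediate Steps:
W(M) = 2*M² (W(M) = (M + 0)*(2*M) = M*(2*M) = 2*M²)
√(-123 + W(-22)) = √(-123 + 2*(-22)²) = √(-123 + 2*484) = √(-123 + 968) = √845 = 13*√5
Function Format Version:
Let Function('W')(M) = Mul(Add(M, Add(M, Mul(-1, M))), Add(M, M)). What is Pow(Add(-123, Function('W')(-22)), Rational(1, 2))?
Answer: Mul(13, Pow(5, Rational(1, 2))) ≈ 29.069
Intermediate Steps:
Function('W')(M) = Mul(2, Pow(M, 2)) (Function('W')(M) = Mul(Add(M, 0), Mul(2, M)) = Mul(M, Mul(2, M)) = Mul(2, Pow(M, 2)))
Pow(Add(-123, Function('W')(-22)), Rational(1, 2)) = Pow(Add(-123, Mul(2, Pow(-22, 2))), Rational(1, 2)) = Pow(Add(-123, Mul(2, 484)), Rational(1, 2)) = Pow(Add(-123, 968), Rational(1, 2)) = Pow(845, Rational(1, 2)) = Mul(13, Pow(5, Rational(1, 2)))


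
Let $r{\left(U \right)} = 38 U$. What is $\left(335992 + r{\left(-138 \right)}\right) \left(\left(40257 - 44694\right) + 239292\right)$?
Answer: $77677821540$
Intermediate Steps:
$\left(335992 + r{\left(-138 \right)}\right) \left(\left(40257 - 44694\right) + 239292\right) = \left(335992 + 38 \left(-138\right)\right) \left(\left(40257 - 44694\right) + 239292\right) = \left(335992 - 5244\right) \left(-4437 + 239292\right) = 330748 \cdot 234855 = 77677821540$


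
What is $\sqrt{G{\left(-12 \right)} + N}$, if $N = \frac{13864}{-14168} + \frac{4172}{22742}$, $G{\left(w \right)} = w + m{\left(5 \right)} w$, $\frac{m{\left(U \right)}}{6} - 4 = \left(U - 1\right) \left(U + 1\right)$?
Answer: $\frac{i \sqrt{822758973106640185}}{20138041} \approx 45.042 i$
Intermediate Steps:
$m{\left(U \right)} = 24 + 6 \left(1 + U\right) \left(-1 + U\right)$ ($m{\left(U \right)} = 24 + 6 \left(U - 1\right) \left(U + 1\right) = 24 + 6 \left(-1 + U\right) \left(1 + U\right) = 24 + 6 \left(1 + U\right) \left(-1 + U\right)$)
$G{\left(w \right)} = 169 w$ ($G{\left(w \right)} = w + \left(18 + 6 \cdot 5^{2}\right) w = w + \left(18 + 6 \cdot 25\right) w = w + \left(18 + 150\right) w = w + 168 w = 169 w$)
$N = - \frac{16011637}{20138041}$ ($N = 13864 \left(- \frac{1}{14168}\right) + 4172 \cdot \frac{1}{22742} = - \frac{1733}{1771} + \frac{2086}{11371} = - \frac{16011637}{20138041} \approx -0.79509$)
$\sqrt{G{\left(-12 \right)} + N} = \sqrt{169 \left(-12\right) - \frac{16011637}{20138041}} = \sqrt{-2028 - \frac{16011637}{20138041}} = \sqrt{- \frac{40855958785}{20138041}} = \frac{i \sqrt{822758973106640185}}{20138041}$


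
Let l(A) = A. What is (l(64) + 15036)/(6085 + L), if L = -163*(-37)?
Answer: 3775/3029 ≈ 1.2463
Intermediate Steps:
L = 6031
(l(64) + 15036)/(6085 + L) = (64 + 15036)/(6085 + 6031) = 15100/12116 = 15100*(1/12116) = 3775/3029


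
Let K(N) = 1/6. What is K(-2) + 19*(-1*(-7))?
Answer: 799/6 ≈ 133.17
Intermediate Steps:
K(N) = ⅙ (K(N) = 1*(⅙) = ⅙)
K(-2) + 19*(-1*(-7)) = ⅙ + 19*(-1*(-7)) = ⅙ + 19*7 = ⅙ + 133 = 799/6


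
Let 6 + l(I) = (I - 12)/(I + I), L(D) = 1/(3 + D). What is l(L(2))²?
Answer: 5041/4 ≈ 1260.3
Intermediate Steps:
l(I) = -6 + (-12 + I)/(2*I) (l(I) = -6 + (I - 12)/(I + I) = -6 + (-12 + I)/((2*I)) = -6 + (-12 + I)*(1/(2*I)) = -6 + (-12 + I)/(2*I))
l(L(2))² = (-11/2 - 6/(1/(3 + 2)))² = (-11/2 - 6/(1/5))² = (-11/2 - 6/⅕)² = (-11/2 - 6*5)² = (-11/2 - 30)² = (-71/2)² = 5041/4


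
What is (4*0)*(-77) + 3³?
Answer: 27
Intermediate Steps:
(4*0)*(-77) + 3³ = 0*(-77) + 27 = 0 + 27 = 27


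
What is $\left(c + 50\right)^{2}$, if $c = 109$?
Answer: $25281$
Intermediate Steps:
$\left(c + 50\right)^{2} = \left(109 + 50\right)^{2} = 159^{2} = 25281$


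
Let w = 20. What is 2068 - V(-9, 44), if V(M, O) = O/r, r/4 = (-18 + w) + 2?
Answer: 8261/4 ≈ 2065.3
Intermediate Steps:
r = 16 (r = 4*((-18 + 20) + 2) = 4*(2 + 2) = 4*4 = 16)
V(M, O) = O/16
2068 - V(-9, 44) = 2068 - 44/16 = 2068 - 1*11/4 = 2068 - 11/4 = 8261/4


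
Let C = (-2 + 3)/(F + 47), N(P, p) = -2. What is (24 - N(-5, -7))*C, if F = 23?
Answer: 13/35 ≈ 0.37143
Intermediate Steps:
C = 1/70 (C = (-2 + 3)/(23 + 47) = 1/70 ≈ 0.014286)
(24 - N(-5, -7))*C = (24 - 1*(-2))*(1/70) = (24 + 2)*(1/70) = 26*(1/70) = 13/35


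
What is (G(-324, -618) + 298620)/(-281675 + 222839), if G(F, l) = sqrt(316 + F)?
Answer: -24885/4903 - I*sqrt(2)/29418 ≈ -5.0755 - 4.8073e-5*I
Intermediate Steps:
(G(-324, -618) + 298620)/(-281675 + 222839) = (sqrt(316 - 324) + 298620)/(-281675 + 222839) = (sqrt(-8) + 298620)/(-58836) = (2*I*sqrt(2) + 298620)*(-1/58836) = (298620 + 2*I*sqrt(2))*(-1/58836) = -24885/4903 - I*sqrt(2)/29418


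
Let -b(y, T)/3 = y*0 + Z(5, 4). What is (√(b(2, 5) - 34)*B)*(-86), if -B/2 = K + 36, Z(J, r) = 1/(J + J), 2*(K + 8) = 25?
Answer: 24381*I*√70/5 ≈ 40797.0*I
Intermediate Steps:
K = 9/2 (K = -8 + (½)*25 = -8 + 25/2 = 9/2 ≈ 4.5000)
Z(J, r) = 1/(2*J)
b(y, T) = -3/10 (b(y, T) = -3*(y*0 + (½)/5) = -3*(0 + (½)*(⅕)) = -3*(0 + ⅒) = -3*⅒ = -3/10)
B = -81 (B = -2*(9/2 + 36) = -2*81/2 = -81)
(√(b(2, 5) - 34)*B)*(-86) = (√(-3/10 - 34)*(-81))*(-86) = (√(-343/10)*(-81))*(-86) = ((7*I*√70/10)*(-81))*(-86) = -567*I*√70/10*(-86) = 24381*I*√70/5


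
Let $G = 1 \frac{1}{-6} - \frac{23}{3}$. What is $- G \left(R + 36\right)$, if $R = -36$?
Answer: $0$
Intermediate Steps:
$G = - \frac{47}{6}$ ($G = 1 \left(- \frac{1}{6}\right) - \frac{23}{3} = - \frac{1}{6} - \frac{23}{3} = - \frac{47}{6} \approx -7.8333$)
$- G \left(R + 36\right) = - \frac{\left(-47\right) \left(-36 + 36\right)}{6} = - \frac{\left(-47\right) 0}{6} = \left(-1\right) 0 = 0$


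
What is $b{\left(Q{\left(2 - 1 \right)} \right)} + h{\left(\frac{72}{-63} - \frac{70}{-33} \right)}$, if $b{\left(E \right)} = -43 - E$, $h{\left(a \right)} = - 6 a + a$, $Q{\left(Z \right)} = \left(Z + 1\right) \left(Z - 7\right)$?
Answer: $- \frac{8291}{231} \approx -35.892$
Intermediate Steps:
$Q{\left(Z \right)} = \left(1 + Z\right) \left(-7 + Z\right)$
$h{\left(a \right)} = - 5 a$
$b{\left(Q{\left(2 - 1 \right)} \right)} + h{\left(\frac{72}{-63} - \frac{70}{-33} \right)} = \left(-43 - \left(-7 + \left(2 - 1\right)^{2} - 6 \left(2 - 1\right)\right)\right) - 5 \left(\frac{72}{-63} - \frac{70}{-33}\right) = \left(-43 - \left(-7 + \left(2 - 1\right)^{2} - 6 \left(2 - 1\right)\right)\right) - 5 \left(72 \left(- \frac{1}{63}\right) - - \frac{70}{33}\right) = \left(-43 - \left(-7 + 1^{2} - 6\right)\right) - 5 \left(- \frac{8}{7} + \frac{70}{33}\right) = \left(-43 - \left(-7 + 1 - 6\right)\right) - \frac{1130}{231} = \left(-43 - -12\right) - \frac{1130}{231} = \left(-43 + 12\right) - \frac{1130}{231} = -31 - \frac{1130}{231} = - \frac{8291}{231}$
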